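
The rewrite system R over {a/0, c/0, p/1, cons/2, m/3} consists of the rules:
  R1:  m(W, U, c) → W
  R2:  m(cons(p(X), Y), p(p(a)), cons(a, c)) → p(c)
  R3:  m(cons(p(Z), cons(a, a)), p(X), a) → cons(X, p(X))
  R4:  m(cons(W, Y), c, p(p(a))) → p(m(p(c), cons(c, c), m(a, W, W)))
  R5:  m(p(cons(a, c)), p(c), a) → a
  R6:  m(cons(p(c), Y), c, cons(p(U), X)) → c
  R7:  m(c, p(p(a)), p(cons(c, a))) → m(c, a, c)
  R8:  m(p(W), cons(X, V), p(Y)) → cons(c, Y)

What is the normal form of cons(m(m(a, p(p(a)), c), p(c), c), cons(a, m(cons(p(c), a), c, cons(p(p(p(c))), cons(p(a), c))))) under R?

1. cons(m(m(a, p(p(a)), c), p(c), c), cons(a, m(cons(p(c), a), c, cons(p(p(p(c))), cons(p(a), c)))))  →  cons(m(a, p(p(a)), c), cons(a, m(cons(p(c), a), c, cons(p(p(p(c))), cons(p(a), c)))))   [R1 at 1]
2. cons(m(a, p(p(a)), c), cons(a, m(cons(p(c), a), c, cons(p(p(p(c))), cons(p(a), c)))))  →  cons(a, cons(a, m(cons(p(c), a), c, cons(p(p(p(c))), cons(p(a), c)))))   [R1 at 1]
3. cons(a, cons(a, m(cons(p(c), a), c, cons(p(p(p(c))), cons(p(a), c)))))  →  cons(a, cons(a, c))   [R6 at 2.2]

cons(a, cons(a, c))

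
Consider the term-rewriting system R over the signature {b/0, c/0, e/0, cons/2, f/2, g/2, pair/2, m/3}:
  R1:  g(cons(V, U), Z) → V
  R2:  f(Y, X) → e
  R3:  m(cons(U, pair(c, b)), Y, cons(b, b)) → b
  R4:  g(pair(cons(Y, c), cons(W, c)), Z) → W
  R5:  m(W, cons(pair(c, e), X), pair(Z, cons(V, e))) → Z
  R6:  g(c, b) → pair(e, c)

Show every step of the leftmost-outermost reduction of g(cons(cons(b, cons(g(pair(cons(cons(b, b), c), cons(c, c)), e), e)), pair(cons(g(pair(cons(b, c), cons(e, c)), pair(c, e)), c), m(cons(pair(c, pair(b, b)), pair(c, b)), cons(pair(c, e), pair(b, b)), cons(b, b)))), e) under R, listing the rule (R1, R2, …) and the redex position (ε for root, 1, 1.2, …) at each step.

cons(b, cons(c, e))

1. g(cons(cons(b, cons(g(pair(cons(cons(b, b), c), cons(c, c)), e), e)), pair(cons(g(pair(cons(b, c), cons(e, c)), pair(c, e)), c), m(cons(pair(c, pair(b, b)), pair(c, b)), cons(pair(c, e), pair(b, b)), cons(b, b)))), e)  →  cons(b, cons(g(pair(cons(cons(b, b), c), cons(c, c)), e), e))   [R1 at ε]
2. cons(b, cons(g(pair(cons(cons(b, b), c), cons(c, c)), e), e))  →  cons(b, cons(c, e))   [R4 at 2.1]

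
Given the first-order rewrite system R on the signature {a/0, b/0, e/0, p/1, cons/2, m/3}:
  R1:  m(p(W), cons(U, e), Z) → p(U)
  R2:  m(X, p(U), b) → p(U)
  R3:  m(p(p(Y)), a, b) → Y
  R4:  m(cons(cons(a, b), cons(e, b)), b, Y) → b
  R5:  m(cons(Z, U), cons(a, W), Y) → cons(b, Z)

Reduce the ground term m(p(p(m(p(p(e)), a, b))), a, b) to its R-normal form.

e

1. m(p(p(m(p(p(e)), a, b))), a, b)  →  m(p(p(e)), a, b)   [R3 at ε]
2. m(p(p(e)), a, b)  →  e   [R3 at ε]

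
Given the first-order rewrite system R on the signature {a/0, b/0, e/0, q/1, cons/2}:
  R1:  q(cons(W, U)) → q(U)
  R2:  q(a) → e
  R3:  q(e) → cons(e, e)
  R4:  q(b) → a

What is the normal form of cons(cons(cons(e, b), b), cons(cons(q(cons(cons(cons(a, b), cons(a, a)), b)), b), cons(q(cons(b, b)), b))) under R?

1. cons(cons(cons(e, b), b), cons(cons(q(cons(cons(cons(a, b), cons(a, a)), b)), b), cons(q(cons(b, b)), b)))  →  cons(cons(cons(e, b), b), cons(cons(q(b), b), cons(q(cons(b, b)), b)))   [R1 at 2.1.1]
2. cons(cons(cons(e, b), b), cons(cons(q(b), b), cons(q(cons(b, b)), b)))  →  cons(cons(cons(e, b), b), cons(cons(a, b), cons(q(cons(b, b)), b)))   [R4 at 2.1.1]
3. cons(cons(cons(e, b), b), cons(cons(a, b), cons(q(cons(b, b)), b)))  →  cons(cons(cons(e, b), b), cons(cons(a, b), cons(q(b), b)))   [R1 at 2.2.1]
4. cons(cons(cons(e, b), b), cons(cons(a, b), cons(q(b), b)))  →  cons(cons(cons(e, b), b), cons(cons(a, b), cons(a, b)))   [R4 at 2.2.1]

cons(cons(cons(e, b), b), cons(cons(a, b), cons(a, b)))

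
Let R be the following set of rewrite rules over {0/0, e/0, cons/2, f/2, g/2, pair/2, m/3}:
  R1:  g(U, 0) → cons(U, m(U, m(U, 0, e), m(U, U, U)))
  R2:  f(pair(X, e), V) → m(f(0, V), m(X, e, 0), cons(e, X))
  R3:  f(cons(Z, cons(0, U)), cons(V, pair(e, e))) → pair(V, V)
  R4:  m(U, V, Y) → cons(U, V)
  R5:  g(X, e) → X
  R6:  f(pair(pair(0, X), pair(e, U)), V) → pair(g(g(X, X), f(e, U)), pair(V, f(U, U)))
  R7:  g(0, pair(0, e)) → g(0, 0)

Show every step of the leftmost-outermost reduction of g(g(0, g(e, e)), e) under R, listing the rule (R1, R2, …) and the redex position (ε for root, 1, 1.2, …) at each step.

0

1. g(g(0, g(e, e)), e)  →  g(0, g(e, e))   [R5 at ε]
2. g(0, g(e, e))  →  g(0, e)   [R5 at 2]
3. g(0, e)  →  0   [R5 at ε]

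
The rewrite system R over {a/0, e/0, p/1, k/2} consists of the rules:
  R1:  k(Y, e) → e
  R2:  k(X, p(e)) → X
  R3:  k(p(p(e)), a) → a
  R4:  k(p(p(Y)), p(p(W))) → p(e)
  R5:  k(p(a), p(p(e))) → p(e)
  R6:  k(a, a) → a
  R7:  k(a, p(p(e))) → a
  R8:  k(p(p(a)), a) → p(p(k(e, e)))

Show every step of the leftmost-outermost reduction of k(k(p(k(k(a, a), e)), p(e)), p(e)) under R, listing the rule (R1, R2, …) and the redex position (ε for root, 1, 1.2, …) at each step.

1. k(k(p(k(k(a, a), e)), p(e)), p(e))  →  k(p(k(k(a, a), e)), p(e))   [R2 at ε]
2. k(p(k(k(a, a), e)), p(e))  →  p(k(k(a, a), e))   [R2 at ε]
3. p(k(k(a, a), e))  →  p(e)   [R1 at 1]

p(e)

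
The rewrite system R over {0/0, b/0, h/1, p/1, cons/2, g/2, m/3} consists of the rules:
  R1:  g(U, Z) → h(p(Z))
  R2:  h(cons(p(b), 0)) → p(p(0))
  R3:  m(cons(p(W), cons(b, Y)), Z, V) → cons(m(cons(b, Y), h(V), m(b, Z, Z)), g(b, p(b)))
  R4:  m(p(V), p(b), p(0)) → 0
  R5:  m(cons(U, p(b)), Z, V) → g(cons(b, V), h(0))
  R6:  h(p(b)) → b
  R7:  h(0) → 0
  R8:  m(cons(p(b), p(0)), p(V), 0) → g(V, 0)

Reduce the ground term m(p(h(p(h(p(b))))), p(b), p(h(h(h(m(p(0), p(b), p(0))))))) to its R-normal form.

1. m(p(h(p(h(p(b))))), p(b), p(h(h(h(m(p(0), p(b), p(0)))))))  →  m(p(h(p(b))), p(b), p(h(h(h(m(p(0), p(b), p(0)))))))   [R6 at 1.1.1.1]
2. m(p(h(p(b))), p(b), p(h(h(h(m(p(0), p(b), p(0)))))))  →  m(p(b), p(b), p(h(h(h(m(p(0), p(b), p(0)))))))   [R6 at 1.1]
3. m(p(b), p(b), p(h(h(h(m(p(0), p(b), p(0)))))))  →  m(p(b), p(b), p(h(h(h(0)))))   [R4 at 3.1.1.1.1]
4. m(p(b), p(b), p(h(h(h(0)))))  →  m(p(b), p(b), p(h(h(0))))   [R7 at 3.1.1.1]
5. m(p(b), p(b), p(h(h(0))))  →  m(p(b), p(b), p(h(0)))   [R7 at 3.1.1]
6. m(p(b), p(b), p(h(0)))  →  m(p(b), p(b), p(0))   [R7 at 3.1]
7. m(p(b), p(b), p(0))  →  0   [R4 at ε]

0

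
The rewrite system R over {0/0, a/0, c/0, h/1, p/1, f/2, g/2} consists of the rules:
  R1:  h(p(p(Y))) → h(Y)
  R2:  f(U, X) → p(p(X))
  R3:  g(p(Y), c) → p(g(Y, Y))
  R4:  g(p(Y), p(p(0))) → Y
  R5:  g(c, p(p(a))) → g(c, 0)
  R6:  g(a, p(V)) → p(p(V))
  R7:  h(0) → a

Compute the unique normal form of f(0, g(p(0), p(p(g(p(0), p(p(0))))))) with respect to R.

1. f(0, g(p(0), p(p(g(p(0), p(p(0)))))))  →  p(p(g(p(0), p(p(g(p(0), p(p(0))))))))   [R2 at ε]
2. p(p(g(p(0), p(p(g(p(0), p(p(0))))))))  →  p(p(g(p(0), p(p(0)))))   [R4 at 1.1.2.1.1]
3. p(p(g(p(0), p(p(0)))))  →  p(p(0))   [R4 at 1.1]

p(p(0))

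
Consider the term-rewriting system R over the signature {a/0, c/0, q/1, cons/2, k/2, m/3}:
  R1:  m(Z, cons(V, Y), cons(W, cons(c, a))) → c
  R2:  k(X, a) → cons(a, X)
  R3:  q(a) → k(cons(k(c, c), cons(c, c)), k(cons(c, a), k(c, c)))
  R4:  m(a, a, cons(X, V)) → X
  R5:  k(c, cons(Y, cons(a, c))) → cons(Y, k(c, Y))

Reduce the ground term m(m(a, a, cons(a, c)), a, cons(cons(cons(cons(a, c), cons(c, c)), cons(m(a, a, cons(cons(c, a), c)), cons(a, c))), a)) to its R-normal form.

1. m(m(a, a, cons(a, c)), a, cons(cons(cons(cons(a, c), cons(c, c)), cons(m(a, a, cons(cons(c, a), c)), cons(a, c))), a))  →  m(a, a, cons(cons(cons(cons(a, c), cons(c, c)), cons(m(a, a, cons(cons(c, a), c)), cons(a, c))), a))   [R4 at 1]
2. m(a, a, cons(cons(cons(cons(a, c), cons(c, c)), cons(m(a, a, cons(cons(c, a), c)), cons(a, c))), a))  →  cons(cons(cons(a, c), cons(c, c)), cons(m(a, a, cons(cons(c, a), c)), cons(a, c)))   [R4 at ε]
3. cons(cons(cons(a, c), cons(c, c)), cons(m(a, a, cons(cons(c, a), c)), cons(a, c)))  →  cons(cons(cons(a, c), cons(c, c)), cons(cons(c, a), cons(a, c)))   [R4 at 2.1]

cons(cons(cons(a, c), cons(c, c)), cons(cons(c, a), cons(a, c)))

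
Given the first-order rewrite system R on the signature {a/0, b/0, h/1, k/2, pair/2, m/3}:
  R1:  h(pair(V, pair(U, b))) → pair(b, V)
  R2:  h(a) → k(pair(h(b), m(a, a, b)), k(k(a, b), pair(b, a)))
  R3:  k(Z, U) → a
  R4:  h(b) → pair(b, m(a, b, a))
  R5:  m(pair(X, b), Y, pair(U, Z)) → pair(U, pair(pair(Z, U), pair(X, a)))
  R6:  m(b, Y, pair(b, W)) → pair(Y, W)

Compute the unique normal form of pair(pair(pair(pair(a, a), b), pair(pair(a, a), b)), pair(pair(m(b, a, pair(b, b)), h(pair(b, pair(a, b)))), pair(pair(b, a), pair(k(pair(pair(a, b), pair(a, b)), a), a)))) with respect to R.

pair(pair(pair(pair(a, a), b), pair(pair(a, a), b)), pair(pair(pair(a, b), pair(b, b)), pair(pair(b, a), pair(a, a))))

1. pair(pair(pair(pair(a, a), b), pair(pair(a, a), b)), pair(pair(m(b, a, pair(b, b)), h(pair(b, pair(a, b)))), pair(pair(b, a), pair(k(pair(pair(a, b), pair(a, b)), a), a))))  →  pair(pair(pair(pair(a, a), b), pair(pair(a, a), b)), pair(pair(pair(a, b), h(pair(b, pair(a, b)))), pair(pair(b, a), pair(k(pair(pair(a, b), pair(a, b)), a), a))))   [R6 at 2.1.1]
2. pair(pair(pair(pair(a, a), b), pair(pair(a, a), b)), pair(pair(pair(a, b), h(pair(b, pair(a, b)))), pair(pair(b, a), pair(k(pair(pair(a, b), pair(a, b)), a), a))))  →  pair(pair(pair(pair(a, a), b), pair(pair(a, a), b)), pair(pair(pair(a, b), pair(b, b)), pair(pair(b, a), pair(k(pair(pair(a, b), pair(a, b)), a), a))))   [R1 at 2.1.2]
3. pair(pair(pair(pair(a, a), b), pair(pair(a, a), b)), pair(pair(pair(a, b), pair(b, b)), pair(pair(b, a), pair(k(pair(pair(a, b), pair(a, b)), a), a))))  →  pair(pair(pair(pair(a, a), b), pair(pair(a, a), b)), pair(pair(pair(a, b), pair(b, b)), pair(pair(b, a), pair(a, a))))   [R3 at 2.2.2.1]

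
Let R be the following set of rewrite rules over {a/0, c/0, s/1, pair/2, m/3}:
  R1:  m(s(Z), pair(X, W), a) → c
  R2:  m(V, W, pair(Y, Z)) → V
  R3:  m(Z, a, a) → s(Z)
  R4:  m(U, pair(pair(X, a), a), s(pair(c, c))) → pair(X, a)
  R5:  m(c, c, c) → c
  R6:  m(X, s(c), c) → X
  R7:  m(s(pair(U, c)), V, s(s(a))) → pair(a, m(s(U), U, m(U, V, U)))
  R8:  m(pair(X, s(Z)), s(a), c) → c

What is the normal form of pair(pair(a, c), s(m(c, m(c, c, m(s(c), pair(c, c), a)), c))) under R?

pair(pair(a, c), s(c))

1. pair(pair(a, c), s(m(c, m(c, c, m(s(c), pair(c, c), a)), c)))  →  pair(pair(a, c), s(m(c, m(c, c, c), c)))   [R1 at 2.1.2.3]
2. pair(pair(a, c), s(m(c, m(c, c, c), c)))  →  pair(pair(a, c), s(m(c, c, c)))   [R5 at 2.1.2]
3. pair(pair(a, c), s(m(c, c, c)))  →  pair(pair(a, c), s(c))   [R5 at 2.1]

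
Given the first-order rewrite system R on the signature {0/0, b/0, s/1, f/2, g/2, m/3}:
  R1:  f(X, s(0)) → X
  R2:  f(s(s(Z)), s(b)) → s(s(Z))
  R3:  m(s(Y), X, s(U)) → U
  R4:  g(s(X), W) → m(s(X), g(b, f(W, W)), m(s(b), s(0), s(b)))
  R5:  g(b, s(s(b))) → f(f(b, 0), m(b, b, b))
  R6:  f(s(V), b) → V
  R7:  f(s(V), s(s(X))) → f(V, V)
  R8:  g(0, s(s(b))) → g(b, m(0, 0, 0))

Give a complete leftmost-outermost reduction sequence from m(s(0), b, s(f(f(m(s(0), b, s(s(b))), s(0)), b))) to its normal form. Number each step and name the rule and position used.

b

1. m(s(0), b, s(f(f(m(s(0), b, s(s(b))), s(0)), b)))  →  f(f(m(s(0), b, s(s(b))), s(0)), b)   [R3 at ε]
2. f(f(m(s(0), b, s(s(b))), s(0)), b)  →  f(m(s(0), b, s(s(b))), b)   [R1 at 1]
3. f(m(s(0), b, s(s(b))), b)  →  f(s(b), b)   [R3 at 1]
4. f(s(b), b)  →  b   [R6 at ε]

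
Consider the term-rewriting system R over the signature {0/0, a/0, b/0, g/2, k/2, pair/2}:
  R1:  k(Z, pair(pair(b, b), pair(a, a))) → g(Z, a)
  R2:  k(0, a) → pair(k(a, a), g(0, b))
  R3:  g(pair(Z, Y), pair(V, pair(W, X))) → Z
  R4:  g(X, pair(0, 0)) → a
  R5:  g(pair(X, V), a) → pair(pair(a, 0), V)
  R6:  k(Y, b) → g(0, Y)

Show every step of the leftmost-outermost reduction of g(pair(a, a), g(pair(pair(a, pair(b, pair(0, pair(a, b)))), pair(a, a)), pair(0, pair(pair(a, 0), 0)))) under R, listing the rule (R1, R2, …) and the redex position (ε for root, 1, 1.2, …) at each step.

a

1. g(pair(a, a), g(pair(pair(a, pair(b, pair(0, pair(a, b)))), pair(a, a)), pair(0, pair(pair(a, 0), 0))))  →  g(pair(a, a), pair(a, pair(b, pair(0, pair(a, b)))))   [R3 at 2]
2. g(pair(a, a), pair(a, pair(b, pair(0, pair(a, b)))))  →  a   [R3 at ε]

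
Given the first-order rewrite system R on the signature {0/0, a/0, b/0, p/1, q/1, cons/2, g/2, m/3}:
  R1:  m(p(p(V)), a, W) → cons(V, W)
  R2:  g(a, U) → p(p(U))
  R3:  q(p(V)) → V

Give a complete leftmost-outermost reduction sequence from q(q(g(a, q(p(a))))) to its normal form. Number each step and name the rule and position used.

a

1. q(q(g(a, q(p(a)))))  →  q(q(p(p(q(p(a))))))   [R2 at 1.1]
2. q(q(p(p(q(p(a))))))  →  q(p(q(p(a))))   [R3 at 1]
3. q(p(q(p(a))))  →  q(p(a))   [R3 at ε]
4. q(p(a))  →  a   [R3 at ε]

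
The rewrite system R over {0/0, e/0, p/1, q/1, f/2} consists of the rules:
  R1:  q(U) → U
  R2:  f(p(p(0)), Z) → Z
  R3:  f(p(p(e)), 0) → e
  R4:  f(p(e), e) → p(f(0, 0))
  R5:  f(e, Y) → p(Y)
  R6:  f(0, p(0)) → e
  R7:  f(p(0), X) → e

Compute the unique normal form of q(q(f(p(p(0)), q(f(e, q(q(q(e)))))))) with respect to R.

1. q(q(f(p(p(0)), q(f(e, q(q(q(e))))))))  →  q(f(p(p(0)), q(f(e, q(q(q(e)))))))   [R1 at ε]
2. q(f(p(p(0)), q(f(e, q(q(q(e)))))))  →  f(p(p(0)), q(f(e, q(q(q(e))))))   [R1 at ε]
3. f(p(p(0)), q(f(e, q(q(q(e))))))  →  q(f(e, q(q(q(e)))))   [R2 at ε]
4. q(f(e, q(q(q(e)))))  →  f(e, q(q(q(e))))   [R1 at ε]
5. f(e, q(q(q(e))))  →  p(q(q(q(e))))   [R5 at ε]
6. p(q(q(q(e))))  →  p(q(q(e)))   [R1 at 1]
7. p(q(q(e)))  →  p(q(e))   [R1 at 1]
8. p(q(e))  →  p(e)   [R1 at 1]

p(e)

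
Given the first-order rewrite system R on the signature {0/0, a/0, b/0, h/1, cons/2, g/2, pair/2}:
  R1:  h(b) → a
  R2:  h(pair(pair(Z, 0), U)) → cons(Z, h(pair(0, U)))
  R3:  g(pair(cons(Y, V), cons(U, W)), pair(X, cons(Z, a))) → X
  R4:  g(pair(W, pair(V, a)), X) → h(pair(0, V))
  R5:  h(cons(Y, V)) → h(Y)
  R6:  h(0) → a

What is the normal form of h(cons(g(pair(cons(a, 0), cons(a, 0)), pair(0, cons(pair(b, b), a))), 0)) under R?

a

1. h(cons(g(pair(cons(a, 0), cons(a, 0)), pair(0, cons(pair(b, b), a))), 0))  →  h(g(pair(cons(a, 0), cons(a, 0)), pair(0, cons(pair(b, b), a))))   [R5 at ε]
2. h(g(pair(cons(a, 0), cons(a, 0)), pair(0, cons(pair(b, b), a))))  →  h(0)   [R3 at 1]
3. h(0)  →  a   [R6 at ε]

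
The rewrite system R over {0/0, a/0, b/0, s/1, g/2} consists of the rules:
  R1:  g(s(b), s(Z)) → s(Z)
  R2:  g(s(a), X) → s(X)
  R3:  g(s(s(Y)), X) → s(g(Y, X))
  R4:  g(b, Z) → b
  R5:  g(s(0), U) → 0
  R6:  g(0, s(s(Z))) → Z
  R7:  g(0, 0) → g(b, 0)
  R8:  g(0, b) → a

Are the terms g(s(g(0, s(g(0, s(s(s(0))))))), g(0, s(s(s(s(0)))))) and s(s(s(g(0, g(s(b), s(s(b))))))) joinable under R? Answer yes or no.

no — NF(t₁) = 0, NF(t₂) = s(s(s(b)))

Reduce t₁ = g(s(g(0, s(g(0, s(s(s(0))))))), g(0, s(s(s(s(0)))))):
1. g(s(g(0, s(g(0, s(s(s(0))))))), g(0, s(s(s(s(0))))))  →  g(s(g(0, s(s(0)))), g(0, s(s(s(s(0))))))   [R6 at 1.1.2.1]
2. g(s(g(0, s(s(0)))), g(0, s(s(s(s(0))))))  →  g(s(0), g(0, s(s(s(s(0))))))   [R6 at 1.1]
3. g(s(0), g(0, s(s(s(s(0))))))  →  0   [R5 at ε]

Reduce t₂ = s(s(s(g(0, g(s(b), s(s(b))))))):
1. s(s(s(g(0, g(s(b), s(s(b)))))))  →  s(s(s(g(0, s(s(b))))))   [R1 at 1.1.1.2]
2. s(s(s(g(0, s(s(b))))))  →  s(s(s(b)))   [R6 at 1.1.1]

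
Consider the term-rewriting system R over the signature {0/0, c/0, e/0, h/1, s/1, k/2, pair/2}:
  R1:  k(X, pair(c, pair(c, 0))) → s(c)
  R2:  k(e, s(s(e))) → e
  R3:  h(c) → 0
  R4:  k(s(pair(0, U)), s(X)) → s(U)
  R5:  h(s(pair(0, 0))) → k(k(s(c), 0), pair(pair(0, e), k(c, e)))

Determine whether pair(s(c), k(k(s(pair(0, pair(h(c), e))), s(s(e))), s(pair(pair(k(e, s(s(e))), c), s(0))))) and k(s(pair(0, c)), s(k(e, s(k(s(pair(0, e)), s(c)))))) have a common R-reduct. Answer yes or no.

Reduce t₁ = pair(s(c), k(k(s(pair(0, pair(h(c), e))), s(s(e))), s(pair(pair(k(e, s(s(e))), c), s(0))))):
1. pair(s(c), k(k(s(pair(0, pair(h(c), e))), s(s(e))), s(pair(pair(k(e, s(s(e))), c), s(0)))))  →  pair(s(c), k(s(pair(h(c), e)), s(pair(pair(k(e, s(s(e))), c), s(0)))))   [R4 at 2.1]
2. pair(s(c), k(s(pair(h(c), e)), s(pair(pair(k(e, s(s(e))), c), s(0)))))  →  pair(s(c), k(s(pair(0, e)), s(pair(pair(k(e, s(s(e))), c), s(0)))))   [R3 at 2.1.1.1]
3. pair(s(c), k(s(pair(0, e)), s(pair(pair(k(e, s(s(e))), c), s(0)))))  →  pair(s(c), s(e))   [R4 at 2]

Reduce t₂ = k(s(pair(0, c)), s(k(e, s(k(s(pair(0, e)), s(c)))))):
1. k(s(pair(0, c)), s(k(e, s(k(s(pair(0, e)), s(c))))))  →  s(c)   [R4 at ε]

no — NF(t₁) = pair(s(c), s(e)), NF(t₂) = s(c)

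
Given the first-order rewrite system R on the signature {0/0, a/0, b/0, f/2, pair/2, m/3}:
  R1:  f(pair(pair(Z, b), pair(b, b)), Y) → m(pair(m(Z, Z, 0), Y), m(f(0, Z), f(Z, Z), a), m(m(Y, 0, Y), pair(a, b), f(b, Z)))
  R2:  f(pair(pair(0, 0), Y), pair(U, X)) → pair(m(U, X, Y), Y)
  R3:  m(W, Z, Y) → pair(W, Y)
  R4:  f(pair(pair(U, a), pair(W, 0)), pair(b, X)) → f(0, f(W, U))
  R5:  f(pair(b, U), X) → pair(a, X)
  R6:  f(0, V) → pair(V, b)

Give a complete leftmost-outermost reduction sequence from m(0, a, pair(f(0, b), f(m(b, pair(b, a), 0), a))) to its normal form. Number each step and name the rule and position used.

pair(0, pair(pair(b, b), pair(a, a)))

1. m(0, a, pair(f(0, b), f(m(b, pair(b, a), 0), a)))  →  pair(0, pair(f(0, b), f(m(b, pair(b, a), 0), a)))   [R3 at ε]
2. pair(0, pair(f(0, b), f(m(b, pair(b, a), 0), a)))  →  pair(0, pair(pair(b, b), f(m(b, pair(b, a), 0), a)))   [R6 at 2.1]
3. pair(0, pair(pair(b, b), f(m(b, pair(b, a), 0), a)))  →  pair(0, pair(pair(b, b), f(pair(b, 0), a)))   [R3 at 2.2.1]
4. pair(0, pair(pair(b, b), f(pair(b, 0), a)))  →  pair(0, pair(pair(b, b), pair(a, a)))   [R5 at 2.2]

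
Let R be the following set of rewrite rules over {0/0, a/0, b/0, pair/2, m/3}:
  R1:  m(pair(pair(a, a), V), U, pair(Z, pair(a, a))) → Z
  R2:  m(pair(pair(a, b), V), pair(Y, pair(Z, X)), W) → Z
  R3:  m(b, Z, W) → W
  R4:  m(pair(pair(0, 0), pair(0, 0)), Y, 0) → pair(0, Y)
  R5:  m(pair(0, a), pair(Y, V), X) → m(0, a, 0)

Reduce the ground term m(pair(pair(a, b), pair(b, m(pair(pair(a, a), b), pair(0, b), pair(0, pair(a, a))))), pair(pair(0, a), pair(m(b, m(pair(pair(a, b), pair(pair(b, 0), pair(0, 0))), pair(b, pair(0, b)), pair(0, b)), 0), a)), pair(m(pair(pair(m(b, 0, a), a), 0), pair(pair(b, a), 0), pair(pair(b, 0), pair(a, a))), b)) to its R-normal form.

1. m(pair(pair(a, b), pair(b, m(pair(pair(a, a), b), pair(0, b), pair(0, pair(a, a))))), pair(pair(0, a), pair(m(b, m(pair(pair(a, b), pair(pair(b, 0), pair(0, 0))), pair(b, pair(0, b)), pair(0, b)), 0), a)), pair(m(pair(pair(m(b, 0, a), a), 0), pair(pair(b, a), 0), pair(pair(b, 0), pair(a, a))), b))  →  m(b, m(pair(pair(a, b), pair(pair(b, 0), pair(0, 0))), pair(b, pair(0, b)), pair(0, b)), 0)   [R2 at ε]
2. m(b, m(pair(pair(a, b), pair(pair(b, 0), pair(0, 0))), pair(b, pair(0, b)), pair(0, b)), 0)  →  0   [R3 at ε]

0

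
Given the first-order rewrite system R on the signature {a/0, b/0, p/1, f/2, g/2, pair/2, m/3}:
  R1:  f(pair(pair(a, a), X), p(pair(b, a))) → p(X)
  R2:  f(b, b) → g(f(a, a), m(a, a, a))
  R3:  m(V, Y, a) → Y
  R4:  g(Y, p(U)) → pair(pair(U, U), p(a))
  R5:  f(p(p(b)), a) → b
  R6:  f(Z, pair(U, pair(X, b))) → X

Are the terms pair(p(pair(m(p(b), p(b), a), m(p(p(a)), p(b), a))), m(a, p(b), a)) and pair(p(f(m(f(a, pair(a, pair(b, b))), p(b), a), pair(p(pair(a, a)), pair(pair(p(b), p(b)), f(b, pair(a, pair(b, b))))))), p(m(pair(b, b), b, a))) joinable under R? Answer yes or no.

yes — NF(t₁) = pair(p(pair(p(b), p(b))), p(b)), NF(t₂) = pair(p(pair(p(b), p(b))), p(b))

Reduce t₁ = pair(p(pair(m(p(b), p(b), a), m(p(p(a)), p(b), a))), m(a, p(b), a)):
1. pair(p(pair(m(p(b), p(b), a), m(p(p(a)), p(b), a))), m(a, p(b), a))  →  pair(p(pair(p(b), m(p(p(a)), p(b), a))), m(a, p(b), a))   [R3 at 1.1.1]
2. pair(p(pair(p(b), m(p(p(a)), p(b), a))), m(a, p(b), a))  →  pair(p(pair(p(b), p(b))), m(a, p(b), a))   [R3 at 1.1.2]
3. pair(p(pair(p(b), p(b))), m(a, p(b), a))  →  pair(p(pair(p(b), p(b))), p(b))   [R3 at 2]

Reduce t₂ = pair(p(f(m(f(a, pair(a, pair(b, b))), p(b), a), pair(p(pair(a, a)), pair(pair(p(b), p(b)), f(b, pair(a, pair(b, b))))))), p(m(pair(b, b), b, a))):
1. pair(p(f(m(f(a, pair(a, pair(b, b))), p(b), a), pair(p(pair(a, a)), pair(pair(p(b), p(b)), f(b, pair(a, pair(b, b))))))), p(m(pair(b, b), b, a)))  →  pair(p(f(p(b), pair(p(pair(a, a)), pair(pair(p(b), p(b)), f(b, pair(a, pair(b, b))))))), p(m(pair(b, b), b, a)))   [R3 at 1.1.1]
2. pair(p(f(p(b), pair(p(pair(a, a)), pair(pair(p(b), p(b)), f(b, pair(a, pair(b, b))))))), p(m(pair(b, b), b, a)))  →  pair(p(f(p(b), pair(p(pair(a, a)), pair(pair(p(b), p(b)), b)))), p(m(pair(b, b), b, a)))   [R6 at 1.1.2.2.2]
3. pair(p(f(p(b), pair(p(pair(a, a)), pair(pair(p(b), p(b)), b)))), p(m(pair(b, b), b, a)))  →  pair(p(pair(p(b), p(b))), p(m(pair(b, b), b, a)))   [R6 at 1.1]
4. pair(p(pair(p(b), p(b))), p(m(pair(b, b), b, a)))  →  pair(p(pair(p(b), p(b))), p(b))   [R3 at 2.1]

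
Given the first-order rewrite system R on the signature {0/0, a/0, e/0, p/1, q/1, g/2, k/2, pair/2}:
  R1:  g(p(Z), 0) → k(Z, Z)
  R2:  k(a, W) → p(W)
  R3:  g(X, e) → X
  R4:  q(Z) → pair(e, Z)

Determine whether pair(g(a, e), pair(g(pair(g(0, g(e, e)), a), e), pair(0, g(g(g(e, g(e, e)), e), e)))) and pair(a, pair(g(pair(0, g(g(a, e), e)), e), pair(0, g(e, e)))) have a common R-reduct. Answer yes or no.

Reduce t₁ = pair(g(a, e), pair(g(pair(g(0, g(e, e)), a), e), pair(0, g(g(g(e, g(e, e)), e), e)))):
1. pair(g(a, e), pair(g(pair(g(0, g(e, e)), a), e), pair(0, g(g(g(e, g(e, e)), e), e))))  →  pair(a, pair(g(pair(g(0, g(e, e)), a), e), pair(0, g(g(g(e, g(e, e)), e), e))))   [R3 at 1]
2. pair(a, pair(g(pair(g(0, g(e, e)), a), e), pair(0, g(g(g(e, g(e, e)), e), e))))  →  pair(a, pair(pair(g(0, g(e, e)), a), pair(0, g(g(g(e, g(e, e)), e), e))))   [R3 at 2.1]
3. pair(a, pair(pair(g(0, g(e, e)), a), pair(0, g(g(g(e, g(e, e)), e), e))))  →  pair(a, pair(pair(g(0, e), a), pair(0, g(g(g(e, g(e, e)), e), e))))   [R3 at 2.1.1.2]
4. pair(a, pair(pair(g(0, e), a), pair(0, g(g(g(e, g(e, e)), e), e))))  →  pair(a, pair(pair(0, a), pair(0, g(g(g(e, g(e, e)), e), e))))   [R3 at 2.1.1]
5. pair(a, pair(pair(0, a), pair(0, g(g(g(e, g(e, e)), e), e))))  →  pair(a, pair(pair(0, a), pair(0, g(g(e, g(e, e)), e))))   [R3 at 2.2.2]
6. pair(a, pair(pair(0, a), pair(0, g(g(e, g(e, e)), e))))  →  pair(a, pair(pair(0, a), pair(0, g(e, g(e, e)))))   [R3 at 2.2.2]
7. pair(a, pair(pair(0, a), pair(0, g(e, g(e, e)))))  →  pair(a, pair(pair(0, a), pair(0, g(e, e))))   [R3 at 2.2.2.2]
8. pair(a, pair(pair(0, a), pair(0, g(e, e))))  →  pair(a, pair(pair(0, a), pair(0, e)))   [R3 at 2.2.2]

Reduce t₂ = pair(a, pair(g(pair(0, g(g(a, e), e)), e), pair(0, g(e, e)))):
1. pair(a, pair(g(pair(0, g(g(a, e), e)), e), pair(0, g(e, e))))  →  pair(a, pair(pair(0, g(g(a, e), e)), pair(0, g(e, e))))   [R3 at 2.1]
2. pair(a, pair(pair(0, g(g(a, e), e)), pair(0, g(e, e))))  →  pair(a, pair(pair(0, g(a, e)), pair(0, g(e, e))))   [R3 at 2.1.2]
3. pair(a, pair(pair(0, g(a, e)), pair(0, g(e, e))))  →  pair(a, pair(pair(0, a), pair(0, g(e, e))))   [R3 at 2.1.2]
4. pair(a, pair(pair(0, a), pair(0, g(e, e))))  →  pair(a, pair(pair(0, a), pair(0, e)))   [R3 at 2.2.2]

yes — NF(t₁) = pair(a, pair(pair(0, a), pair(0, e))), NF(t₂) = pair(a, pair(pair(0, a), pair(0, e)))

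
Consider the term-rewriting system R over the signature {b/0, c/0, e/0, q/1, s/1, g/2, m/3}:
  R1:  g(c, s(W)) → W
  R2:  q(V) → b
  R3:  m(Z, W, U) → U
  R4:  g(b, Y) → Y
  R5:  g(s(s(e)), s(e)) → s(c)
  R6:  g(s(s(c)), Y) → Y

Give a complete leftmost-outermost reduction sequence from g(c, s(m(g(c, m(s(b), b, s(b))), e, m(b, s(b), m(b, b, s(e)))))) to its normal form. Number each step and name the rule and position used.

1. g(c, s(m(g(c, m(s(b), b, s(b))), e, m(b, s(b), m(b, b, s(e))))))  →  m(g(c, m(s(b), b, s(b))), e, m(b, s(b), m(b, b, s(e))))   [R1 at ε]
2. m(g(c, m(s(b), b, s(b))), e, m(b, s(b), m(b, b, s(e))))  →  m(b, s(b), m(b, b, s(e)))   [R3 at ε]
3. m(b, s(b), m(b, b, s(e)))  →  m(b, b, s(e))   [R3 at ε]
4. m(b, b, s(e))  →  s(e)   [R3 at ε]

s(e)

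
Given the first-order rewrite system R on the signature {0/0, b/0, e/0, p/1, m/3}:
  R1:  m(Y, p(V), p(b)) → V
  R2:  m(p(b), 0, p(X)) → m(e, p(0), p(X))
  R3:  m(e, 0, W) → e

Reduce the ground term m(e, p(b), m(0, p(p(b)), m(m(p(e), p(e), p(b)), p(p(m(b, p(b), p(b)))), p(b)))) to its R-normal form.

1. m(e, p(b), m(0, p(p(b)), m(m(p(e), p(e), p(b)), p(p(m(b, p(b), p(b)))), p(b))))  →  m(e, p(b), m(0, p(p(b)), p(m(b, p(b), p(b)))))   [R1 at 3.3]
2. m(e, p(b), m(0, p(p(b)), p(m(b, p(b), p(b)))))  →  m(e, p(b), m(0, p(p(b)), p(b)))   [R1 at 3.3.1]
3. m(e, p(b), m(0, p(p(b)), p(b)))  →  m(e, p(b), p(b))   [R1 at 3]
4. m(e, p(b), p(b))  →  b   [R1 at ε]

b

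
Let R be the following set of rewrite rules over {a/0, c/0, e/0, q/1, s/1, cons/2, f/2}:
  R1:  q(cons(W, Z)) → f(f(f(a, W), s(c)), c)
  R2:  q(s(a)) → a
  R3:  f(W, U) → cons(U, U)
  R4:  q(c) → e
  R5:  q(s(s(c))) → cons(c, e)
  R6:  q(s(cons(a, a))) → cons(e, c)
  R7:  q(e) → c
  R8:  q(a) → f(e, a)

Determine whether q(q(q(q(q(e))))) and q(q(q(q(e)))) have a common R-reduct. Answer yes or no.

Reduce t₁ = q(q(q(q(q(e))))):
1. q(q(q(q(q(e)))))  →  q(q(q(q(c))))   [R7 at 1.1.1.1]
2. q(q(q(q(c))))  →  q(q(q(e)))   [R4 at 1.1.1]
3. q(q(q(e)))  →  q(q(c))   [R7 at 1.1]
4. q(q(c))  →  q(e)   [R4 at 1]
5. q(e)  →  c   [R7 at ε]

Reduce t₂ = q(q(q(q(e)))):
1. q(q(q(q(e))))  →  q(q(q(c)))   [R7 at 1.1.1]
2. q(q(q(c)))  →  q(q(e))   [R4 at 1.1]
3. q(q(e))  →  q(c)   [R7 at 1]
4. q(c)  →  e   [R4 at ε]

no — NF(t₁) = c, NF(t₂) = e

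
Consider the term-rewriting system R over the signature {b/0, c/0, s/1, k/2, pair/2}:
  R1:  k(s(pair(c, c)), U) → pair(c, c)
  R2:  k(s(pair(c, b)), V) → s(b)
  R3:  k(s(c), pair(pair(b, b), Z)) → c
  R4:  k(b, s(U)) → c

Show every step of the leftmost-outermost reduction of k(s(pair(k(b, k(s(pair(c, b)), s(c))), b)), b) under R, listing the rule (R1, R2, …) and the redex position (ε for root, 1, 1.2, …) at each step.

s(b)

1. k(s(pair(k(b, k(s(pair(c, b)), s(c))), b)), b)  →  k(s(pair(k(b, s(b)), b)), b)   [R2 at 1.1.1.2]
2. k(s(pair(k(b, s(b)), b)), b)  →  k(s(pair(c, b)), b)   [R4 at 1.1.1]
3. k(s(pair(c, b)), b)  →  s(b)   [R2 at ε]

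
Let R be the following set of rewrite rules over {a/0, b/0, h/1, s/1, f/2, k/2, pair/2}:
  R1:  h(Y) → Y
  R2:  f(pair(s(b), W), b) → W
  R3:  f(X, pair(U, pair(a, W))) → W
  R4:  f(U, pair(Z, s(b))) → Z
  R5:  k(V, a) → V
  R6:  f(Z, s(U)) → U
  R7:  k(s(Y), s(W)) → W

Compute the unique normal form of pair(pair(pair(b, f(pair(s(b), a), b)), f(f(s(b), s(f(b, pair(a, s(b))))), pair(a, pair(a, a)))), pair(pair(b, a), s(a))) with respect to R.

1. pair(pair(pair(b, f(pair(s(b), a), b)), f(f(s(b), s(f(b, pair(a, s(b))))), pair(a, pair(a, a)))), pair(pair(b, a), s(a)))  →  pair(pair(pair(b, a), f(f(s(b), s(f(b, pair(a, s(b))))), pair(a, pair(a, a)))), pair(pair(b, a), s(a)))   [R2 at 1.1.2]
2. pair(pair(pair(b, a), f(f(s(b), s(f(b, pair(a, s(b))))), pair(a, pair(a, a)))), pair(pair(b, a), s(a)))  →  pair(pair(pair(b, a), a), pair(pair(b, a), s(a)))   [R3 at 1.2]

pair(pair(pair(b, a), a), pair(pair(b, a), s(a)))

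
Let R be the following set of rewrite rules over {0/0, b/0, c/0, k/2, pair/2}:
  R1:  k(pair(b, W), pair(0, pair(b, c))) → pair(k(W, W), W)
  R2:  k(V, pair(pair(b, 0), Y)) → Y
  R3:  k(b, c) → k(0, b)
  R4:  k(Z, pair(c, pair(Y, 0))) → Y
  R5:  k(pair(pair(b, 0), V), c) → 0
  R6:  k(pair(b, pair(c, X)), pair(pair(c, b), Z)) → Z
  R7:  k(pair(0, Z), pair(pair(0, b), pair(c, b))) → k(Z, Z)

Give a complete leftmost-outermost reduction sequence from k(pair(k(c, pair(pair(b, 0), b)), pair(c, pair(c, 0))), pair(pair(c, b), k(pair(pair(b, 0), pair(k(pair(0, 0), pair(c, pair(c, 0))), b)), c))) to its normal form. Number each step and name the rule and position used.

0

1. k(pair(k(c, pair(pair(b, 0), b)), pair(c, pair(c, 0))), pair(pair(c, b), k(pair(pair(b, 0), pair(k(pair(0, 0), pair(c, pair(c, 0))), b)), c)))  →  k(pair(b, pair(c, pair(c, 0))), pair(pair(c, b), k(pair(pair(b, 0), pair(k(pair(0, 0), pair(c, pair(c, 0))), b)), c)))   [R2 at 1.1]
2. k(pair(b, pair(c, pair(c, 0))), pair(pair(c, b), k(pair(pair(b, 0), pair(k(pair(0, 0), pair(c, pair(c, 0))), b)), c)))  →  k(pair(pair(b, 0), pair(k(pair(0, 0), pair(c, pair(c, 0))), b)), c)   [R6 at ε]
3. k(pair(pair(b, 0), pair(k(pair(0, 0), pair(c, pair(c, 0))), b)), c)  →  0   [R5 at ε]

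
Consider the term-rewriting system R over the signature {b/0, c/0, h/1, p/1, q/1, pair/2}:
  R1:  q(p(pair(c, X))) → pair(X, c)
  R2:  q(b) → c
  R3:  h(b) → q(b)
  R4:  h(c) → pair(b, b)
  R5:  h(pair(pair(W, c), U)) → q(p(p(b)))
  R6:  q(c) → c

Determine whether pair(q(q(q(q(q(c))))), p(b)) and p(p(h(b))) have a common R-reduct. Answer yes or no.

Reduce t₁ = pair(q(q(q(q(q(c))))), p(b)):
1. pair(q(q(q(q(q(c))))), p(b))  →  pair(q(q(q(q(c)))), p(b))   [R6 at 1.1.1.1.1]
2. pair(q(q(q(q(c)))), p(b))  →  pair(q(q(q(c))), p(b))   [R6 at 1.1.1.1]
3. pair(q(q(q(c))), p(b))  →  pair(q(q(c)), p(b))   [R6 at 1.1.1]
4. pair(q(q(c)), p(b))  →  pair(q(c), p(b))   [R6 at 1.1]
5. pair(q(c), p(b))  →  pair(c, p(b))   [R6 at 1]

Reduce t₂ = p(p(h(b))):
1. p(p(h(b)))  →  p(p(q(b)))   [R3 at 1.1]
2. p(p(q(b)))  →  p(p(c))   [R2 at 1.1]

no — NF(t₁) = pair(c, p(b)), NF(t₂) = p(p(c))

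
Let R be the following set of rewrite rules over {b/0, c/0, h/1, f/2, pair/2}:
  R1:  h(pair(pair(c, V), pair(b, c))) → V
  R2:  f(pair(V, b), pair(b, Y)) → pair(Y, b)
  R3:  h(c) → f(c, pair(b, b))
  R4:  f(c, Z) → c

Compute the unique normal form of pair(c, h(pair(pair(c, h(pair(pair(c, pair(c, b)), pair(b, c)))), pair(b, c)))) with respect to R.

pair(c, pair(c, b))

1. pair(c, h(pair(pair(c, h(pair(pair(c, pair(c, b)), pair(b, c)))), pair(b, c))))  →  pair(c, h(pair(pair(c, pair(c, b)), pair(b, c))))   [R1 at 2]
2. pair(c, h(pair(pair(c, pair(c, b)), pair(b, c))))  →  pair(c, pair(c, b))   [R1 at 2]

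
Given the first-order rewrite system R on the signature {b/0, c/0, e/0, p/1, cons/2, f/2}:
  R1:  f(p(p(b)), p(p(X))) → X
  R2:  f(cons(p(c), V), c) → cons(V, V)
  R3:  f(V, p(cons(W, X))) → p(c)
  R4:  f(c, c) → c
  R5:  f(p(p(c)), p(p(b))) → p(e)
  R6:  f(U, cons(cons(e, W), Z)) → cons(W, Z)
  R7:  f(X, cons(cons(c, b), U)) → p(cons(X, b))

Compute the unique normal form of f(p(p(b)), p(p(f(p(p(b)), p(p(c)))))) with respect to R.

c

1. f(p(p(b)), p(p(f(p(p(b)), p(p(c))))))  →  f(p(p(b)), p(p(c)))   [R1 at ε]
2. f(p(p(b)), p(p(c)))  →  c   [R1 at ε]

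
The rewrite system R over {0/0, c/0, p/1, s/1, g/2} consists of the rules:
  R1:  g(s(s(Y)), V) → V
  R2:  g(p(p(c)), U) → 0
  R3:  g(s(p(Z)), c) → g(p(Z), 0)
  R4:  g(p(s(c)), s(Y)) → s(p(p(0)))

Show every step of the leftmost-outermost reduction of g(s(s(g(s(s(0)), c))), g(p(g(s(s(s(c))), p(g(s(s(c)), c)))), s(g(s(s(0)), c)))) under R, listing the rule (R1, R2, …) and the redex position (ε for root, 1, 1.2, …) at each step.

0

1. g(s(s(g(s(s(0)), c))), g(p(g(s(s(s(c))), p(g(s(s(c)), c)))), s(g(s(s(0)), c))))  →  g(p(g(s(s(s(c))), p(g(s(s(c)), c)))), s(g(s(s(0)), c)))   [R1 at ε]
2. g(p(g(s(s(s(c))), p(g(s(s(c)), c)))), s(g(s(s(0)), c)))  →  g(p(p(g(s(s(c)), c))), s(g(s(s(0)), c)))   [R1 at 1.1]
3. g(p(p(g(s(s(c)), c))), s(g(s(s(0)), c)))  →  g(p(p(c)), s(g(s(s(0)), c)))   [R1 at 1.1.1]
4. g(p(p(c)), s(g(s(s(0)), c)))  →  0   [R2 at ε]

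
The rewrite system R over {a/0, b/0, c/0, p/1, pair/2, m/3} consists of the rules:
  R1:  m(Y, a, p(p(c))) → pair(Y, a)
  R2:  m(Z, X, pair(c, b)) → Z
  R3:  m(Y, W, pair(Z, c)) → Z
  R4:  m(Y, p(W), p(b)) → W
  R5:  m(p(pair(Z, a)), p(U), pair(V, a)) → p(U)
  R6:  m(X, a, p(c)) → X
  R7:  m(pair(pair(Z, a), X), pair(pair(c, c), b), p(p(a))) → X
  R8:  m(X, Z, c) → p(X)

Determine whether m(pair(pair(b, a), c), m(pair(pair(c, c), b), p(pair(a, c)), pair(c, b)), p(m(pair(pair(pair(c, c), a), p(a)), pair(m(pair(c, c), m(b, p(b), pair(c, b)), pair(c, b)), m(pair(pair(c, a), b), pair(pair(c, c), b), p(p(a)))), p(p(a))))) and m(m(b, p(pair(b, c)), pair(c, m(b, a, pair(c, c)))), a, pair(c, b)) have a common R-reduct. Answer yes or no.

Reduce t₁ = m(pair(pair(b, a), c), m(pair(pair(c, c), b), p(pair(a, c)), pair(c, b)), p(m(pair(pair(pair(c, c), a), p(a)), pair(m(pair(c, c), m(b, p(b), pair(c, b)), pair(c, b)), m(pair(pair(c, a), b), pair(pair(c, c), b), p(p(a)))), p(p(a))))):
1. m(pair(pair(b, a), c), m(pair(pair(c, c), b), p(pair(a, c)), pair(c, b)), p(m(pair(pair(pair(c, c), a), p(a)), pair(m(pair(c, c), m(b, p(b), pair(c, b)), pair(c, b)), m(pair(pair(c, a), b), pair(pair(c, c), b), p(p(a)))), p(p(a)))))  →  m(pair(pair(b, a), c), pair(pair(c, c), b), p(m(pair(pair(pair(c, c), a), p(a)), pair(m(pair(c, c), m(b, p(b), pair(c, b)), pair(c, b)), m(pair(pair(c, a), b), pair(pair(c, c), b), p(p(a)))), p(p(a)))))   [R2 at 2]
2. m(pair(pair(b, a), c), pair(pair(c, c), b), p(m(pair(pair(pair(c, c), a), p(a)), pair(m(pair(c, c), m(b, p(b), pair(c, b)), pair(c, b)), m(pair(pair(c, a), b), pair(pair(c, c), b), p(p(a)))), p(p(a)))))  →  m(pair(pair(b, a), c), pair(pair(c, c), b), p(m(pair(pair(pair(c, c), a), p(a)), pair(pair(c, c), m(pair(pair(c, a), b), pair(pair(c, c), b), p(p(a)))), p(p(a)))))   [R2 at 3.1.2.1]
3. m(pair(pair(b, a), c), pair(pair(c, c), b), p(m(pair(pair(pair(c, c), a), p(a)), pair(pair(c, c), m(pair(pair(c, a), b), pair(pair(c, c), b), p(p(a)))), p(p(a)))))  →  m(pair(pair(b, a), c), pair(pair(c, c), b), p(m(pair(pair(pair(c, c), a), p(a)), pair(pair(c, c), b), p(p(a)))))   [R7 at 3.1.2.2]
4. m(pair(pair(b, a), c), pair(pair(c, c), b), p(m(pair(pair(pair(c, c), a), p(a)), pair(pair(c, c), b), p(p(a)))))  →  m(pair(pair(b, a), c), pair(pair(c, c), b), p(p(a)))   [R7 at 3.1]
5. m(pair(pair(b, a), c), pair(pair(c, c), b), p(p(a)))  →  c   [R7 at ε]

Reduce t₂ = m(m(b, p(pair(b, c)), pair(c, m(b, a, pair(c, c)))), a, pair(c, b)):
1. m(m(b, p(pair(b, c)), pair(c, m(b, a, pair(c, c)))), a, pair(c, b))  →  m(b, p(pair(b, c)), pair(c, m(b, a, pair(c, c))))   [R2 at ε]
2. m(b, p(pair(b, c)), pair(c, m(b, a, pair(c, c))))  →  m(b, p(pair(b, c)), pair(c, c))   [R3 at 3.2]
3. m(b, p(pair(b, c)), pair(c, c))  →  c   [R3 at ε]

yes — NF(t₁) = c, NF(t₂) = c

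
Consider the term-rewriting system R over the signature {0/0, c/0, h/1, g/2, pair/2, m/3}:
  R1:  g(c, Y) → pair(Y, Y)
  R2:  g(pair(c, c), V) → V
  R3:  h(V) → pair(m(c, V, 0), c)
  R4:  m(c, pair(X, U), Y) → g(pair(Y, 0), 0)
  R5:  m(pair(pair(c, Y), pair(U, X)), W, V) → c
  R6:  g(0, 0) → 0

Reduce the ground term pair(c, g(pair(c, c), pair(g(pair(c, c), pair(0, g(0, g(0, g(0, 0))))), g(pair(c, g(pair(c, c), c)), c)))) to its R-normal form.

1. pair(c, g(pair(c, c), pair(g(pair(c, c), pair(0, g(0, g(0, g(0, 0))))), g(pair(c, g(pair(c, c), c)), c))))  →  pair(c, pair(g(pair(c, c), pair(0, g(0, g(0, g(0, 0))))), g(pair(c, g(pair(c, c), c)), c)))   [R2 at 2]
2. pair(c, pair(g(pair(c, c), pair(0, g(0, g(0, g(0, 0))))), g(pair(c, g(pair(c, c), c)), c)))  →  pair(c, pair(pair(0, g(0, g(0, g(0, 0)))), g(pair(c, g(pair(c, c), c)), c)))   [R2 at 2.1]
3. pair(c, pair(pair(0, g(0, g(0, g(0, 0)))), g(pair(c, g(pair(c, c), c)), c)))  →  pair(c, pair(pair(0, g(0, g(0, 0))), g(pair(c, g(pair(c, c), c)), c)))   [R6 at 2.1.2.2.2]
4. pair(c, pair(pair(0, g(0, g(0, 0))), g(pair(c, g(pair(c, c), c)), c)))  →  pair(c, pair(pair(0, g(0, 0)), g(pair(c, g(pair(c, c), c)), c)))   [R6 at 2.1.2.2]
5. pair(c, pair(pair(0, g(0, 0)), g(pair(c, g(pair(c, c), c)), c)))  →  pair(c, pair(pair(0, 0), g(pair(c, g(pair(c, c), c)), c)))   [R6 at 2.1.2]
6. pair(c, pair(pair(0, 0), g(pair(c, g(pair(c, c), c)), c)))  →  pair(c, pair(pair(0, 0), g(pair(c, c), c)))   [R2 at 2.2.1.2]
7. pair(c, pair(pair(0, 0), g(pair(c, c), c)))  →  pair(c, pair(pair(0, 0), c))   [R2 at 2.2]

pair(c, pair(pair(0, 0), c))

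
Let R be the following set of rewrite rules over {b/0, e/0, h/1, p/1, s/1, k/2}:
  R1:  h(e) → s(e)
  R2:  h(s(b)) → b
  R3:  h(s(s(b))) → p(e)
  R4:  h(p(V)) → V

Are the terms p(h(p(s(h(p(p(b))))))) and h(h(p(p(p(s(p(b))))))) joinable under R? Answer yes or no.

yes — NF(t₁) = p(s(p(b))), NF(t₂) = p(s(p(b)))

Reduce t₁ = p(h(p(s(h(p(p(b))))))):
1. p(h(p(s(h(p(p(b)))))))  →  p(s(h(p(p(b)))))   [R4 at 1]
2. p(s(h(p(p(b)))))  →  p(s(p(b)))   [R4 at 1.1]

Reduce t₂ = h(h(p(p(p(s(p(b))))))):
1. h(h(p(p(p(s(p(b)))))))  →  h(p(p(s(p(b)))))   [R4 at 1]
2. h(p(p(s(p(b)))))  →  p(s(p(b)))   [R4 at ε]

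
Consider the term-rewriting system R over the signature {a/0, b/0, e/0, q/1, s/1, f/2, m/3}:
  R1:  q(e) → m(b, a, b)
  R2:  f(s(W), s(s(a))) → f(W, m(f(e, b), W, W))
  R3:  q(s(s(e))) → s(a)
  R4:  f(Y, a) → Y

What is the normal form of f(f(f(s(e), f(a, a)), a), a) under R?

1. f(f(f(s(e), f(a, a)), a), a)  →  f(f(s(e), f(a, a)), a)   [R4 at ε]
2. f(f(s(e), f(a, a)), a)  →  f(s(e), f(a, a))   [R4 at ε]
3. f(s(e), f(a, a))  →  f(s(e), a)   [R4 at 2]
4. f(s(e), a)  →  s(e)   [R4 at ε]

s(e)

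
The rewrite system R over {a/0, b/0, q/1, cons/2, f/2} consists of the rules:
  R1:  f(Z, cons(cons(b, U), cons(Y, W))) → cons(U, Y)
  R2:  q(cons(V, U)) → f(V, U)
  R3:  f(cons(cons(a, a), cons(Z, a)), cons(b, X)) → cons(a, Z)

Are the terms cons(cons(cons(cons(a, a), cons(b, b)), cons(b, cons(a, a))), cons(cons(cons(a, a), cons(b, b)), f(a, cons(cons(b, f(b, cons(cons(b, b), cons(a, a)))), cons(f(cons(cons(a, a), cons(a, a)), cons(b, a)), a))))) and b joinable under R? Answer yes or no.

no — NF(t₁) = cons(cons(cons(cons(a, a), cons(b, b)), cons(b, cons(a, a))), cons(cons(cons(a, a), cons(b, b)), cons(cons(b, a), cons(a, a)))), NF(t₂) = b

Reduce t₁ = cons(cons(cons(cons(a, a), cons(b, b)), cons(b, cons(a, a))), cons(cons(cons(a, a), cons(b, b)), f(a, cons(cons(b, f(b, cons(cons(b, b), cons(a, a)))), cons(f(cons(cons(a, a), cons(a, a)), cons(b, a)), a))))):
1. cons(cons(cons(cons(a, a), cons(b, b)), cons(b, cons(a, a))), cons(cons(cons(a, a), cons(b, b)), f(a, cons(cons(b, f(b, cons(cons(b, b), cons(a, a)))), cons(f(cons(cons(a, a), cons(a, a)), cons(b, a)), a)))))  →  cons(cons(cons(cons(a, a), cons(b, b)), cons(b, cons(a, a))), cons(cons(cons(a, a), cons(b, b)), cons(f(b, cons(cons(b, b), cons(a, a))), f(cons(cons(a, a), cons(a, a)), cons(b, a)))))   [R1 at 2.2]
2. cons(cons(cons(cons(a, a), cons(b, b)), cons(b, cons(a, a))), cons(cons(cons(a, a), cons(b, b)), cons(f(b, cons(cons(b, b), cons(a, a))), f(cons(cons(a, a), cons(a, a)), cons(b, a)))))  →  cons(cons(cons(cons(a, a), cons(b, b)), cons(b, cons(a, a))), cons(cons(cons(a, a), cons(b, b)), cons(cons(b, a), f(cons(cons(a, a), cons(a, a)), cons(b, a)))))   [R1 at 2.2.1]
3. cons(cons(cons(cons(a, a), cons(b, b)), cons(b, cons(a, a))), cons(cons(cons(a, a), cons(b, b)), cons(cons(b, a), f(cons(cons(a, a), cons(a, a)), cons(b, a)))))  →  cons(cons(cons(cons(a, a), cons(b, b)), cons(b, cons(a, a))), cons(cons(cons(a, a), cons(b, b)), cons(cons(b, a), cons(a, a))))   [R3 at 2.2.2]

Reduce t₂ = b:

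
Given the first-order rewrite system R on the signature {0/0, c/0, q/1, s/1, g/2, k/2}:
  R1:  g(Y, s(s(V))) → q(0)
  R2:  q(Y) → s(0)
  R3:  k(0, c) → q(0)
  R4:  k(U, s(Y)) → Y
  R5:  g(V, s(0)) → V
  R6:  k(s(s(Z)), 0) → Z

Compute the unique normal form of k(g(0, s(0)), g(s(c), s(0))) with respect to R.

1. k(g(0, s(0)), g(s(c), s(0)))  →  k(0, g(s(c), s(0)))   [R5 at 1]
2. k(0, g(s(c), s(0)))  →  k(0, s(c))   [R5 at 2]
3. k(0, s(c))  →  c   [R4 at ε]

c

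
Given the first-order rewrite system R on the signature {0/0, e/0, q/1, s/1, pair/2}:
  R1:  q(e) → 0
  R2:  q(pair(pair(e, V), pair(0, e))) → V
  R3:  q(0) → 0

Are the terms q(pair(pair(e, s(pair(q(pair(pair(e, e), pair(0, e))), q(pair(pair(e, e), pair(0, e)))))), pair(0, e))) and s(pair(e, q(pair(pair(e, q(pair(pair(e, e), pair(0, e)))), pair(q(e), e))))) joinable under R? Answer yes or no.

Reduce t₁ = q(pair(pair(e, s(pair(q(pair(pair(e, e), pair(0, e))), q(pair(pair(e, e), pair(0, e)))))), pair(0, e))):
1. q(pair(pair(e, s(pair(q(pair(pair(e, e), pair(0, e))), q(pair(pair(e, e), pair(0, e)))))), pair(0, e)))  →  s(pair(q(pair(pair(e, e), pair(0, e))), q(pair(pair(e, e), pair(0, e)))))   [R2 at ε]
2. s(pair(q(pair(pair(e, e), pair(0, e))), q(pair(pair(e, e), pair(0, e)))))  →  s(pair(e, q(pair(pair(e, e), pair(0, e)))))   [R2 at 1.1]
3. s(pair(e, q(pair(pair(e, e), pair(0, e)))))  →  s(pair(e, e))   [R2 at 1.2]

Reduce t₂ = s(pair(e, q(pair(pair(e, q(pair(pair(e, e), pair(0, e)))), pair(q(e), e))))):
1. s(pair(e, q(pair(pair(e, q(pair(pair(e, e), pair(0, e)))), pair(q(e), e)))))  →  s(pair(e, q(pair(pair(e, e), pair(q(e), e)))))   [R2 at 1.2.1.1.2]
2. s(pair(e, q(pair(pair(e, e), pair(q(e), e)))))  →  s(pair(e, q(pair(pair(e, e), pair(0, e)))))   [R1 at 1.2.1.2.1]
3. s(pair(e, q(pair(pair(e, e), pair(0, e)))))  →  s(pair(e, e))   [R2 at 1.2]

yes — NF(t₁) = s(pair(e, e)), NF(t₂) = s(pair(e, e))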